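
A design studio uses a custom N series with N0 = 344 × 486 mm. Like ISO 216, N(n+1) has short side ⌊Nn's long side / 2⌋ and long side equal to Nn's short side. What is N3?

N1: ⌊486/2⌋ × 344 = 243 × 344 mm
N2: ⌊344/2⌋ × 243 = 172 × 243 mm
N3: ⌊243/2⌋ × 172 = 121 × 172 mm

121 × 172 mm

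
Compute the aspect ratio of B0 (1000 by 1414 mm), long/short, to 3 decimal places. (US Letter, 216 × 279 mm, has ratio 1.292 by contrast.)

1414 / 1000 = 1.414
Matches √2 ≈ 1.414 — the ISO 216 defining ratio.

1.414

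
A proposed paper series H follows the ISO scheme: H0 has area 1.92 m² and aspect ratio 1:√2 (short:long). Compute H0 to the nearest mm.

Let the short side be w mm. Then w · w√2 = 1.92 m² = 1,920,000 mm².
w² = 1,920,000/√2, so w ≈ 1165.2 mm; long side = w√2 ≈ 1647.8 mm.

1165 × 1648 mm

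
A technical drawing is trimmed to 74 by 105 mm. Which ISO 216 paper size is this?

Aspect ratio 105/74 ≈ 1.419 — close to the ISO √2 ≈ 1.414.
In the A-series (A0 area = 1 m²): A7 = 74 × 105 mm.

A7 (74 × 105 mm)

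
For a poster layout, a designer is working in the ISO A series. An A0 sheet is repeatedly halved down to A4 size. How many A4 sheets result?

16

A0 = 841 × 1189 mm; A4 = 210 × 297 mm.
Each halving step doubles the count; 4 steps from A0 to A4.
2^4 = 16.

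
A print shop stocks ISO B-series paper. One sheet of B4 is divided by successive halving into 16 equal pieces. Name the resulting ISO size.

16 = 2^4, so 4 halving steps.
B4 → B5 → … → B8 after 4 steps.

B8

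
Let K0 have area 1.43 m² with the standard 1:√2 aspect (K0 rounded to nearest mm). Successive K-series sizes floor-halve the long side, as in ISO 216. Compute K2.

Let K0's short side be w mm. w · w√2 = 1.43 m² = 1,430,000 mm², so w ≈ 1005.6 mm and w√2 ≈ 1422.1 mm → K0 = 1006 × 1422 mm.
K1: ⌊1422/2⌋ × 1006 = 711 × 1006 mm
K2: ⌊1006/2⌋ × 711 = 503 × 711 mm

503 × 711 mm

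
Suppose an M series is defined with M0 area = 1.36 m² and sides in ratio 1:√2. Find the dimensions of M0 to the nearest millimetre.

981 × 1387 mm

Let the short side be w mm. Then w · w√2 = 1.36 m² = 1,360,000 mm².
w² = 1,360,000/√2, so w ≈ 980.6 mm; long side = w√2 ≈ 1386.8 mm.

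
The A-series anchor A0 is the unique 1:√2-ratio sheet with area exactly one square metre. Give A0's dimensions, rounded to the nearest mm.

841 × 1189 mm

Let the short side be w mm. Then the long side is w√2 and w · w√2 = 10⁶ mm².
w² = 10⁶/√2, so w = 1000 / 2^(1/4) ≈ 840.9 mm; long side = 1000 · 2^(1/4) ≈ 1189.2 mm.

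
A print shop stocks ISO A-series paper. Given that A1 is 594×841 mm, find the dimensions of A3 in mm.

297 × 420 mm

A2: ⌊841/2⌋ × 594 = 420 × 594 mm
A3: ⌊594/2⌋ × 420 = 297 × 420 mm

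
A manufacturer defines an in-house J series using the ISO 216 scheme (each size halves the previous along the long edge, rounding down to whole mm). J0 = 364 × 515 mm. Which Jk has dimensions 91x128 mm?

J0: 364 × 515 mm
J1: 257 × 364 mm
J2: 182 × 257 mm
J3: 128 × 182 mm
J4: 91 × 128 mm
J5: 64 × 91 mm
→ matches J4.

J4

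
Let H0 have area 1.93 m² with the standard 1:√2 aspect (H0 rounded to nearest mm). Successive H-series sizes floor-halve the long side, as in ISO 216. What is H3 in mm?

Let H0's short side be w mm. w · w√2 = 1.93 m² = 1,930,000 mm², so w ≈ 1168.2 mm and w√2 ≈ 1652.1 mm → H0 = 1168 × 1652 mm.
H1: ⌊1652/2⌋ × 1168 = 826 × 1168 mm
H2: ⌊1168/2⌋ × 826 = 584 × 826 mm
H3: ⌊826/2⌋ × 584 = 413 × 584 mm

413 × 584 mm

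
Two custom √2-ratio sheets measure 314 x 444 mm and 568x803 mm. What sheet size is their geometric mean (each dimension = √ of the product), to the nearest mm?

422 × 597 mm

Short side: √(314 · 568) = √178352 ≈ 422.3 → 422 mm
Long side: √(444 · 803) = √356532 ≈ 597.1 → 597 mm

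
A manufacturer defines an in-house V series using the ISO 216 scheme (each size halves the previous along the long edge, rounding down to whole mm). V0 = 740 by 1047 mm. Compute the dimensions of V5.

130 × 185 mm

V1: ⌊1047/2⌋ × 740 = 523 × 740 mm
V2: ⌊740/2⌋ × 523 = 370 × 523 mm
V3: ⌊523/2⌋ × 370 = 261 × 370 mm
V4: ⌊370/2⌋ × 261 = 185 × 261 mm
V5: ⌊261/2⌋ × 185 = 130 × 185 mm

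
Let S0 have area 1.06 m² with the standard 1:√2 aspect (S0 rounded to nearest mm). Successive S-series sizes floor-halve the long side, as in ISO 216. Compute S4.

Let S0's short side be w mm. w · w√2 = 1.06 m² = 1,060,000 mm², so w ≈ 865.8 mm and w√2 ≈ 1224.4 mm → S0 = 866 × 1224 mm.
S1: ⌊1224/2⌋ × 866 = 612 × 866 mm
S2: ⌊866/2⌋ × 612 = 433 × 612 mm
S3: ⌊612/2⌋ × 433 = 306 × 433 mm
S4: ⌊433/2⌋ × 306 = 216 × 306 mm

216 × 306 mm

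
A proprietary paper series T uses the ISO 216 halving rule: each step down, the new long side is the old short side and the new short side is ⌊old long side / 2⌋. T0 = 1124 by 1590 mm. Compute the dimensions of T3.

T1: ⌊1590/2⌋ × 1124 = 795 × 1124 mm
T2: ⌊1124/2⌋ × 795 = 562 × 795 mm
T3: ⌊795/2⌋ × 562 = 397 × 562 mm

397 × 562 mm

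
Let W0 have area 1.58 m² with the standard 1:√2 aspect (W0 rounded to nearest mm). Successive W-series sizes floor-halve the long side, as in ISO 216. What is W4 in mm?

264 × 373 mm

Let W0's short side be w mm. w · w√2 = 1.58 m² = 1,580,000 mm², so w ≈ 1057.0 mm and w√2 ≈ 1494.8 mm → W0 = 1057 × 1495 mm.
W1: ⌊1495/2⌋ × 1057 = 747 × 1057 mm
W2: ⌊1057/2⌋ × 747 = 528 × 747 mm
W3: ⌊747/2⌋ × 528 = 373 × 528 mm
W4: ⌊528/2⌋ × 373 = 264 × 373 mm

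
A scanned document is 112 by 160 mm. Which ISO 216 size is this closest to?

C6 (114 × 162 mm)

Aspect ratio 160/112 ≈ 1.429 — close to the ISO √2 ≈ 1.414.
In the C-series (envelope sizes, between A and B): C6 = 114 × 162 mm.
Off by 4 mm total — nearest standard size.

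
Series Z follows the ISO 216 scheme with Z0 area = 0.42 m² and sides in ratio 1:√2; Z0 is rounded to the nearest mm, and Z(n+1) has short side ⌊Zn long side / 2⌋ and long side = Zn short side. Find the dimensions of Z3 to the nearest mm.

192 × 272 mm

Let Z0's short side be w mm. w · w√2 = 0.42 m² = 420,000 mm², so w ≈ 545.0 mm and w√2 ≈ 770.7 mm → Z0 = 545 × 771 mm.
Z1: ⌊771/2⌋ × 545 = 385 × 545 mm
Z2: ⌊545/2⌋ × 385 = 272 × 385 mm
Z3: ⌊385/2⌋ × 272 = 192 × 272 mm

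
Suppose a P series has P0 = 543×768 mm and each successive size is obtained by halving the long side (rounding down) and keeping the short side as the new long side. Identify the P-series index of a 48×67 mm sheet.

P7

P0: 543 × 768 mm
P1: 384 × 543 mm
P2: 271 × 384 mm
P3: 192 × 271 mm
P4: 135 × 192 mm
P5: 96 × 135 mm
P6: 67 × 96 mm
P7: 48 × 67 mm
P8: 33 × 48 mm
→ matches P7.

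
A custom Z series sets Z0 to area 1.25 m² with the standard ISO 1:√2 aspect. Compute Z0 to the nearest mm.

Let the short side be w mm. Then w · w√2 = 1.25 m² = 1,250,000 mm².
w² = 1,250,000/√2, so w ≈ 940.2 mm; long side = w√2 ≈ 1329.6 mm.

940 × 1330 mm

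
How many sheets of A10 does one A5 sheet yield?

32

A5 = 148 × 210 mm; A10 = 26 × 37 mm.
Each halving step doubles the count; 5 steps from A5 to A10.
2^5 = 32.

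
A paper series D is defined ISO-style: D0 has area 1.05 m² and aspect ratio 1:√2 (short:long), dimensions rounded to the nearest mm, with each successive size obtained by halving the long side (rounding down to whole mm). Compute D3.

Let D0's short side be w mm. w · w√2 = 1.05 m² = 1,050,000 mm², so w ≈ 861.7 mm and w√2 ≈ 1218.6 mm → D0 = 862 × 1219 mm.
D1: ⌊1219/2⌋ × 862 = 609 × 862 mm
D2: ⌊862/2⌋ × 609 = 431 × 609 mm
D3: ⌊609/2⌋ × 431 = 304 × 431 mm

304 × 431 mm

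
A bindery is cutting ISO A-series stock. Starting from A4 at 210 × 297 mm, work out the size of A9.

A5: ⌊297/2⌋ × 210 = 148 × 210 mm
A6: ⌊210/2⌋ × 148 = 105 × 148 mm
A7: ⌊148/2⌋ × 105 = 74 × 105 mm
A8: ⌊105/2⌋ × 74 = 52 × 74 mm
A9: ⌊74/2⌋ × 52 = 37 × 52 mm

37 × 52 mm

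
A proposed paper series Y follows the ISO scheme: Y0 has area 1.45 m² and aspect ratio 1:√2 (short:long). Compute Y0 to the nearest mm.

Let the short side be w mm. Then w · w√2 = 1.45 m² = 1,450,000 mm².
w² = 1,450,000/√2, so w ≈ 1012.6 mm; long side = w√2 ≈ 1432.0 mm.

1013 × 1432 mm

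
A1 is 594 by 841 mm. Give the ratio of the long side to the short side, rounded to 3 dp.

1.416

841 / 594 = 1.416
ISO 216 targets √2 ≈ 1.414; the +0.002 deviation is from mm rounding.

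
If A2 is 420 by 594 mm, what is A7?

A3: ⌊594/2⌋ × 420 = 297 × 420 mm
A4: ⌊420/2⌋ × 297 = 210 × 297 mm
A5: ⌊297/2⌋ × 210 = 148 × 210 mm
A6: ⌊210/2⌋ × 148 = 105 × 148 mm
A7: ⌊148/2⌋ × 105 = 74 × 105 mm

74 × 105 mm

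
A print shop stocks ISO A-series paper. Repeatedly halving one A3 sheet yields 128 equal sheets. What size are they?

A10

128 = 2^7, so 7 halving steps.
A3 → A4 → … → A10 after 7 steps.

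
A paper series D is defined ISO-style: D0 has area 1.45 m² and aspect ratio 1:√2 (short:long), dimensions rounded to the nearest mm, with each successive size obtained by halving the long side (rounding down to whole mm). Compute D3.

Let D0's short side be w mm. w · w√2 = 1.45 m² = 1,450,000 mm², so w ≈ 1012.6 mm and w√2 ≈ 1432.0 mm → D0 = 1013 × 1432 mm.
D1: ⌊1432/2⌋ × 1013 = 716 × 1013 mm
D2: ⌊1013/2⌋ × 716 = 506 × 716 mm
D3: ⌊716/2⌋ × 506 = 358 × 506 mm

358 × 506 mm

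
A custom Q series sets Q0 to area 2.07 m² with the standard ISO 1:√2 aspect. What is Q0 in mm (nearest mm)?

Let the short side be w mm. Then w · w√2 = 2.07 m² = 2,070,000 mm².
w² = 2,070,000/√2, so w ≈ 1209.8 mm; long side = w√2 ≈ 1711.0 mm.

1210 × 1711 mm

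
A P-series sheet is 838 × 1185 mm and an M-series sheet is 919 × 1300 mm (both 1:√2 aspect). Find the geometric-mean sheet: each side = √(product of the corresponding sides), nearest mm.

Short side: √(838 · 919) = √770122 ≈ 877.6 → 878 mm
Long side: √(1185 · 1300) = √1540500 ≈ 1241.2 → 1241 mm

878 × 1241 mm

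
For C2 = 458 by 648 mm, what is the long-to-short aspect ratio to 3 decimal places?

648 / 458 = 1.415
Matches √2 ≈ 1.414 — the ISO 216 defining ratio.

1.415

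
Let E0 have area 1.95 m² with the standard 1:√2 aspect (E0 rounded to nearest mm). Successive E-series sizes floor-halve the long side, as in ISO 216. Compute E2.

Let E0's short side be w mm. w · w√2 = 1.95 m² = 1,950,000 mm², so w ≈ 1174.2 mm and w√2 ≈ 1660.6 mm → E0 = 1174 × 1661 mm.
E1: ⌊1661/2⌋ × 1174 = 830 × 1174 mm
E2: ⌊1174/2⌋ × 830 = 587 × 830 mm

587 × 830 mm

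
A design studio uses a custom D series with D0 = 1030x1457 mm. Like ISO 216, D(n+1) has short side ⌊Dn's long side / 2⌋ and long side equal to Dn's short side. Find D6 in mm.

128 × 182 mm

D1 = 728 × 1030 mm (from D0 by 1 halving).
D2: ⌊1030/2⌋ × 728 = 515 × 728 mm
D3: ⌊728/2⌋ × 515 = 364 × 515 mm
D4: ⌊515/2⌋ × 364 = 257 × 364 mm
D5: ⌊364/2⌋ × 257 = 182 × 257 mm
D6: ⌊257/2⌋ × 182 = 128 × 182 mm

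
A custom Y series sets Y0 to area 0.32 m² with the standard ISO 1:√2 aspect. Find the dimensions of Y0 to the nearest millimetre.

Let the short side be w mm. Then w · w√2 = 0.32 m² = 320,000 mm².
w² = 320,000/√2, so w ≈ 475.7 mm; long side = w√2 ≈ 672.7 mm.

476 × 673 mm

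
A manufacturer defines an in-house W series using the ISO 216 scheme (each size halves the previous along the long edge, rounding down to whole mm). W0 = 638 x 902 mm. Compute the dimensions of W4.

W1: ⌊902/2⌋ × 638 = 451 × 638 mm
W2: ⌊638/2⌋ × 451 = 319 × 451 mm
W3: ⌊451/2⌋ × 319 = 225 × 319 mm
W4: ⌊319/2⌋ × 225 = 159 × 225 mm

159 × 225 mm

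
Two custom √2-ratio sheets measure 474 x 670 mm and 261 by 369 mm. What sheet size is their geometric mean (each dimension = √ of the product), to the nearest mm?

352 × 497 mm

Short side: √(474 · 261) = √123714 ≈ 351.7 → 352 mm
Long side: √(670 · 369) = √247230 ≈ 497.2 → 497 mm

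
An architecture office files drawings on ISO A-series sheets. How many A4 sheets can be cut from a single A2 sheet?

A2 = 420 × 594 mm; A4 = 210 × 297 mm.
Each halving step doubles the count; 2 steps from A2 to A4.
2^2 = 4.

4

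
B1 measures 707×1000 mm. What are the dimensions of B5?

176 × 250 mm

B2: ⌊1000/2⌋ × 707 = 500 × 707 mm
B3: ⌊707/2⌋ × 500 = 353 × 500 mm
B4: ⌊500/2⌋ × 353 = 250 × 353 mm
B5: ⌊353/2⌋ × 250 = 176 × 250 mm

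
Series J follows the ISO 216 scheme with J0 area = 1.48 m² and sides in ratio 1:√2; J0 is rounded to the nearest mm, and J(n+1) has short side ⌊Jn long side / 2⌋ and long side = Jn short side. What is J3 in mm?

361 × 511 mm

Let J0's short side be w mm. w · w√2 = 1.48 m² = 1,480,000 mm², so w ≈ 1023.0 mm and w√2 ≈ 1446.7 mm → J0 = 1023 × 1447 mm.
J1: ⌊1447/2⌋ × 1023 = 723 × 1023 mm
J2: ⌊1023/2⌋ × 723 = 511 × 723 mm
J3: ⌊723/2⌋ × 511 = 361 × 511 mm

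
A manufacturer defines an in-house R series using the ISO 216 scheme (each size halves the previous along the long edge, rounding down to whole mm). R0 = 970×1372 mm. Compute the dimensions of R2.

R1: ⌊1372/2⌋ × 970 = 686 × 970 mm
R2: ⌊970/2⌋ × 686 = 485 × 686 mm

485 × 686 mm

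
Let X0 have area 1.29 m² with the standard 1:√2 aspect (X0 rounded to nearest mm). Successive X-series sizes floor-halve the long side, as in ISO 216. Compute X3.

337 × 477 mm

Let X0's short side be w mm. w · w√2 = 1.29 m² = 1,290,000 mm², so w ≈ 955.1 mm and w√2 ≈ 1350.7 mm → X0 = 955 × 1351 mm.
X1: ⌊1351/2⌋ × 955 = 675 × 955 mm
X2: ⌊955/2⌋ × 675 = 477 × 675 mm
X3: ⌊675/2⌋ × 477 = 337 × 477 mm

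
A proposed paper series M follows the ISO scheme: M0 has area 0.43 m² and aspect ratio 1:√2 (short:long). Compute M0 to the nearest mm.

Let the short side be w mm. Then w · w√2 = 0.43 m² = 430,000 mm².
w² = 430,000/√2, so w ≈ 551.4 mm; long side = w√2 ≈ 779.8 mm.

551 × 780 mm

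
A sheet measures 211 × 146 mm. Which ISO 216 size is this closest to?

A5 (148 × 210 mm)

Aspect ratio 211/146 ≈ 1.445 (ISO target is √2 ≈ 1.414).
In the A-series (A0 area = 1 m²): A5 = 148 × 210 mm.
Off by 3 mm total — nearest standard size.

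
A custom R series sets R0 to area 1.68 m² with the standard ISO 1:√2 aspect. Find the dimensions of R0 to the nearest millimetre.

1090 × 1541 mm

Let the short side be w mm. Then w · w√2 = 1.68 m² = 1,680,000 mm².
w² = 1,680,000/√2, so w ≈ 1089.9 mm; long side = w√2 ≈ 1541.4 mm.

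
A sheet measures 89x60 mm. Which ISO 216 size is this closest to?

B8 (62 × 88 mm)

Aspect ratio 89/60 ≈ 1.483 (ISO target is √2 ≈ 1.414).
In the B-series (B0 = 1000 × 1414 mm): B8 = 62 × 88 mm.
Off by 3 mm total — nearest standard size.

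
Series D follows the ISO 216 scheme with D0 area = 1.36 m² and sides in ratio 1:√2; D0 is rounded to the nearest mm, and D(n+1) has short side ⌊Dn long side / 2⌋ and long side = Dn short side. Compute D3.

Let D0's short side be w mm. w · w√2 = 1.36 m² = 1,360,000 mm², so w ≈ 980.6 mm and w√2 ≈ 1386.8 mm → D0 = 981 × 1387 mm.
D1: ⌊1387/2⌋ × 981 = 693 × 981 mm
D2: ⌊981/2⌋ × 693 = 490 × 693 mm
D3: ⌊693/2⌋ × 490 = 346 × 490 mm

346 × 490 mm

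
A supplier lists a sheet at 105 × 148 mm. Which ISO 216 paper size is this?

Aspect ratio 148/105 ≈ 1.410 — close to the ISO √2 ≈ 1.414.
In the A-series (A0 area = 1 m²): A6 = 105 × 148 mm.

A6 (105 × 148 mm)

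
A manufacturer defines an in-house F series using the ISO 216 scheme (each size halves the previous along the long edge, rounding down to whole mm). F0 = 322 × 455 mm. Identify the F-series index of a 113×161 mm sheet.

F0: 322 × 455 mm
F1: 227 × 322 mm
F2: 161 × 227 mm
F3: 113 × 161 mm
F4: 80 × 113 mm
→ matches F3.

F3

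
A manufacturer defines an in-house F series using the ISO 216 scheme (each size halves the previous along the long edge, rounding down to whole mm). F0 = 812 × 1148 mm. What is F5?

143 × 203 mm

F1: ⌊1148/2⌋ × 812 = 574 × 812 mm
F2: ⌊812/2⌋ × 574 = 406 × 574 mm
F3: ⌊574/2⌋ × 406 = 287 × 406 mm
F4: ⌊406/2⌋ × 287 = 203 × 287 mm
F5: ⌊287/2⌋ × 203 = 143 × 203 mm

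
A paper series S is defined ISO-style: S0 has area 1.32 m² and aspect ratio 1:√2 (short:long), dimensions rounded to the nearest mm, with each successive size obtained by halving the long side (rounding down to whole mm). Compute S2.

483 × 683 mm

Let S0's short side be w mm. w · w√2 = 1.32 m² = 1,320,000 mm², so w ≈ 966.1 mm and w√2 ≈ 1366.3 mm → S0 = 966 × 1366 mm.
S1: ⌊1366/2⌋ × 966 = 683 × 966 mm
S2: ⌊966/2⌋ × 683 = 483 × 683 mm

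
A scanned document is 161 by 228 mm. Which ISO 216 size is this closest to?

Aspect ratio 228/161 ≈ 1.416 — close to the ISO √2 ≈ 1.414.
In the C-series (envelope sizes, between A and B): C5 = 162 × 229 mm.
Off by 2 mm total — nearest standard size.

C5 (162 × 229 mm)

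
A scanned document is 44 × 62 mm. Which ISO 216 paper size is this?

B9 (44 × 62 mm)

Aspect ratio 62/44 ≈ 1.409 — close to the ISO √2 ≈ 1.414.
In the B-series (B0 = 1000 × 1414 mm): B9 = 44 × 62 mm.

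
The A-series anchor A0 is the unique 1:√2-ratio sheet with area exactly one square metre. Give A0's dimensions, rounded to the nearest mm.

Let the short side be w mm. Then the long side is w√2 and w · w√2 = 10⁶ mm².
w² = 10⁶/√2, so w = 1000 / 2^(1/4) ≈ 840.9 mm; long side = 1000 · 2^(1/4) ≈ 1189.2 mm.

841 × 1189 mm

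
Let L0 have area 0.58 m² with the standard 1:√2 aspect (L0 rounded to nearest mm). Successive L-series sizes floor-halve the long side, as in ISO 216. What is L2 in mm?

320 × 453 mm

Let L0's short side be w mm. w · w√2 = 0.58 m² = 580,000 mm², so w ≈ 640.4 mm and w√2 ≈ 905.7 mm → L0 = 640 × 906 mm.
L1: ⌊906/2⌋ × 640 = 453 × 640 mm
L2: ⌊640/2⌋ × 453 = 320 × 453 mm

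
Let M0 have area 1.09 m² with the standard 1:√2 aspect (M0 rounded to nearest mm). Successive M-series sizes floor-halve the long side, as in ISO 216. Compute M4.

Let M0's short side be w mm. w · w√2 = 1.09 m² = 1,090,000 mm², so w ≈ 877.9 mm and w√2 ≈ 1241.6 mm → M0 = 878 × 1242 mm.
M1: ⌊1242/2⌋ × 878 = 621 × 878 mm
M2: ⌊878/2⌋ × 621 = 439 × 621 mm
M3: ⌊621/2⌋ × 439 = 310 × 439 mm
M4: ⌊439/2⌋ × 310 = 219 × 310 mm

219 × 310 mm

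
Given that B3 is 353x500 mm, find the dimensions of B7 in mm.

B4: ⌊500/2⌋ × 353 = 250 × 353 mm
B5: ⌊353/2⌋ × 250 = 176 × 250 mm
B6: ⌊250/2⌋ × 176 = 125 × 176 mm
B7: ⌊176/2⌋ × 125 = 88 × 125 mm

88 × 125 mm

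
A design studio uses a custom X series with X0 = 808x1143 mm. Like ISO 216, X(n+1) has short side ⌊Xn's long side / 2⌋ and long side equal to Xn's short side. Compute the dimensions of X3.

285 × 404 mm

X1: ⌊1143/2⌋ × 808 = 571 × 808 mm
X2: ⌊808/2⌋ × 571 = 404 × 571 mm
X3: ⌊571/2⌋ × 404 = 285 × 404 mm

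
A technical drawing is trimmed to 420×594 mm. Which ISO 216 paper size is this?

A2 (420 × 594 mm)

Aspect ratio 594/420 ≈ 1.414 — close to the ISO √2 ≈ 1.414.
In the A-series (A0 area = 1 m²): A2 = 420 × 594 mm.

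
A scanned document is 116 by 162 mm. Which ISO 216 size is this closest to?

C6 (114 × 162 mm)

Aspect ratio 162/116 ≈ 1.397 (ISO target is √2 ≈ 1.414).
In the C-series (envelope sizes, between A and B): C6 = 114 × 162 mm.
Off by 2 mm total — nearest standard size.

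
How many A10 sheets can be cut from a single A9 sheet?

2

A9 = 37 × 52 mm; A10 = 26 × 37 mm.
Each halving step doubles the count; 1 step from A9 to A10.
2^1 = 2.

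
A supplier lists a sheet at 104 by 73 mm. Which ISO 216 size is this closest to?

A7 (74 × 105 mm)

Aspect ratio 104/73 ≈ 1.425 — close to the ISO √2 ≈ 1.414.
In the A-series (A0 area = 1 m²): A7 = 74 × 105 mm.
Off by 2 mm total — nearest standard size.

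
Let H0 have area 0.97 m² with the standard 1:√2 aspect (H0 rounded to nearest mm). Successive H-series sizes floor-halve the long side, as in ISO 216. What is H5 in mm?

146 × 207 mm

Let H0's short side be w mm. w · w√2 = 0.97 m² = 970,000 mm², so w ≈ 828.2 mm and w√2 ≈ 1171.2 mm → H0 = 828 × 1171 mm.
H1: ⌊1171/2⌋ × 828 = 585 × 828 mm
H2: ⌊828/2⌋ × 585 = 414 × 585 mm
H3: ⌊585/2⌋ × 414 = 292 × 414 mm
H4: ⌊414/2⌋ × 292 = 207 × 292 mm
H5: ⌊292/2⌋ × 207 = 146 × 207 mm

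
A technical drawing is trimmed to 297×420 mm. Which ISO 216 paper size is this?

Aspect ratio 420/297 ≈ 1.414 — close to the ISO √2 ≈ 1.414.
In the A-series (A0 area = 1 m²): A3 = 297 × 420 mm.

A3 (297 × 420 mm)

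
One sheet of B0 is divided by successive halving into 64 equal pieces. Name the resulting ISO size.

B6

64 = 2^6, so 6 halving steps.
B0 → B1 → … → B6 after 6 steps.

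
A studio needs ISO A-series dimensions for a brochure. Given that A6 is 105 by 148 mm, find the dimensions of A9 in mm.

A7: ⌊148/2⌋ × 105 = 74 × 105 mm
A8: ⌊105/2⌋ × 74 = 52 × 74 mm
A9: ⌊74/2⌋ × 52 = 37 × 52 mm

37 × 52 mm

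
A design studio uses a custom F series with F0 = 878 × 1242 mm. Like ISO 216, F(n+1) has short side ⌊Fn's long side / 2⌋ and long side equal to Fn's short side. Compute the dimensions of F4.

219 × 310 mm

F1: ⌊1242/2⌋ × 878 = 621 × 878 mm
F2: ⌊878/2⌋ × 621 = 439 × 621 mm
F3: ⌊621/2⌋ × 439 = 310 × 439 mm
F4: ⌊439/2⌋ × 310 = 219 × 310 mm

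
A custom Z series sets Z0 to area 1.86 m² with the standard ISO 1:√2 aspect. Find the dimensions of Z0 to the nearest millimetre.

1147 × 1622 mm

Let the short side be w mm. Then w · w√2 = 1.86 m² = 1,860,000 mm².
w² = 1,860,000/√2, so w ≈ 1146.8 mm; long side = w√2 ≈ 1621.9 mm.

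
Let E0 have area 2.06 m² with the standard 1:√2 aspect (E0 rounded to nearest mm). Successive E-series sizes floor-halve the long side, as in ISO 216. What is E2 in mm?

603 × 853 mm

Let E0's short side be w mm. w · w√2 = 2.06 m² = 2,060,000 mm², so w ≈ 1206.9 mm and w√2 ≈ 1706.8 mm → E0 = 1207 × 1707 mm.
E1: ⌊1707/2⌋ × 1207 = 853 × 1207 mm
E2: ⌊1207/2⌋ × 853 = 603 × 853 mm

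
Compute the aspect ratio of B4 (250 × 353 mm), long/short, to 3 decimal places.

353 / 250 = 1.412
ISO 216 targets √2 ≈ 1.414; the -0.002 deviation is from mm rounding.

1.412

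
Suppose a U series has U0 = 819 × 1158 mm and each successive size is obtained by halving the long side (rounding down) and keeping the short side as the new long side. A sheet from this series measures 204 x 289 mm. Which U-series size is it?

U0: 819 × 1158 mm
U1: 579 × 819 mm
U2: 409 × 579 mm
U3: 289 × 409 mm
U4: 204 × 289 mm
U5: 144 × 204 mm
→ matches U4.

U4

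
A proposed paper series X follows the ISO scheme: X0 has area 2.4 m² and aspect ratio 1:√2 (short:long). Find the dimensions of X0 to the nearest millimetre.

1303 × 1842 mm

Let the short side be w mm. Then w · w√2 = 2.4 m² = 2,400,000 mm².
w² = 2,400,000/√2, so w ≈ 1302.7 mm; long side = w√2 ≈ 1842.3 mm.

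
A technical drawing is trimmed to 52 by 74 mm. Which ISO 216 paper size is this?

A8 (52 × 74 mm)

Aspect ratio 74/52 ≈ 1.423 — close to the ISO √2 ≈ 1.414.
In the A-series (A0 area = 1 m²): A8 = 52 × 74 mm.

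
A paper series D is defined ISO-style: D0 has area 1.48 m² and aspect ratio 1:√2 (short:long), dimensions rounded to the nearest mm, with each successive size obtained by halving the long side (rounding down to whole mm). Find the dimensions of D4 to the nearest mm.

Let D0's short side be w mm. w · w√2 = 1.48 m² = 1,480,000 mm², so w ≈ 1023.0 mm and w√2 ≈ 1446.7 mm → D0 = 1023 × 1447 mm.
D1: ⌊1447/2⌋ × 1023 = 723 × 1023 mm
D2: ⌊1023/2⌋ × 723 = 511 × 723 mm
D3: ⌊723/2⌋ × 511 = 361 × 511 mm
D4: ⌊511/2⌋ × 361 = 255 × 361 mm

255 × 361 mm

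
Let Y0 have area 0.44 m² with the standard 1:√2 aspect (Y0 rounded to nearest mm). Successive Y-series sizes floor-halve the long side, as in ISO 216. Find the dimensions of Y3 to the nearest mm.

197 × 279 mm

Let Y0's short side be w mm. w · w√2 = 0.44 m² = 440,000 mm², so w ≈ 557.8 mm and w√2 ≈ 788.8 mm → Y0 = 558 × 789 mm.
Y1: ⌊789/2⌋ × 558 = 394 × 558 mm
Y2: ⌊558/2⌋ × 394 = 279 × 394 mm
Y3: ⌊394/2⌋ × 279 = 197 × 279 mm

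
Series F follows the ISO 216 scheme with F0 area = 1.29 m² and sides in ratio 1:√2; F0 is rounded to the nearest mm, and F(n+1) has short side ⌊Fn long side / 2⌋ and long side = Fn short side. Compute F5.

168 × 238 mm

Let F0's short side be w mm. w · w√2 = 1.29 m² = 1,290,000 mm², so w ≈ 955.1 mm and w√2 ≈ 1350.7 mm → F0 = 955 × 1351 mm.
F1: ⌊1351/2⌋ × 955 = 675 × 955 mm
F2: ⌊955/2⌋ × 675 = 477 × 675 mm
F3: ⌊675/2⌋ × 477 = 337 × 477 mm
F4: ⌊477/2⌋ × 337 = 238 × 337 mm
F5: ⌊337/2⌋ × 238 = 168 × 238 mm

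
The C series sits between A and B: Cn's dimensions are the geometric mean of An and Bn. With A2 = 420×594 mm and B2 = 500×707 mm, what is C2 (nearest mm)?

Short side: √(420 · 500) = √210000 ≈ 458.3 → 458 mm
Long side: √(594 · 707) = √419958 ≈ 648.0 → 648 mm

458 × 648 mm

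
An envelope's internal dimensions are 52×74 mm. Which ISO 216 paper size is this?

A8 (52 × 74 mm)

Aspect ratio 74/52 ≈ 1.423 — close to the ISO √2 ≈ 1.414.
In the A-series (A0 area = 1 m²): A8 = 52 × 74 mm.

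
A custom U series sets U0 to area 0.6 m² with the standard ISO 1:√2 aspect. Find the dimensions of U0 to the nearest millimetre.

651 × 921 mm

Let the short side be w mm. Then w · w√2 = 0.6 m² = 600,000 mm².
w² = 600,000/√2, so w ≈ 651.4 mm; long side = w√2 ≈ 921.2 mm.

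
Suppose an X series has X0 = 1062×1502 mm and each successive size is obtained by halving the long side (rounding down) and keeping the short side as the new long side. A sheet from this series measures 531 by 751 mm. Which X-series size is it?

X0: 1062 × 1502 mm
X1: 751 × 1062 mm
X2: 531 × 751 mm
X3: 375 × 531 mm
→ matches X2.

X2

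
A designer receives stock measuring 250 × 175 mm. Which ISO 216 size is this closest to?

B5 (176 × 250 mm)

Aspect ratio 250/175 ≈ 1.429 — close to the ISO √2 ≈ 1.414.
In the B-series (B0 = 1000 × 1414 mm): B5 = 176 × 250 mm.
Off by 1 mm total — nearest standard size.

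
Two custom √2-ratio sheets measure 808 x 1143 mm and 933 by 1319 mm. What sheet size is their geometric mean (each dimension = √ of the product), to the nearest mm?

Short side: √(808 · 933) = √753864 ≈ 868.3 → 868 mm
Long side: √(1143 · 1319) = √1507617 ≈ 1227.9 → 1228 mm

868 × 1228 mm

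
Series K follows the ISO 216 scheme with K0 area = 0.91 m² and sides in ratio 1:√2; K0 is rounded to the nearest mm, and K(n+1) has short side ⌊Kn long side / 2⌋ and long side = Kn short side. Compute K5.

Let K0's short side be w mm. w · w√2 = 0.91 m² = 910,000 mm², so w ≈ 802.2 mm and w√2 ≈ 1134.4 mm → K0 = 802 × 1134 mm.
K1: ⌊1134/2⌋ × 802 = 567 × 802 mm
K2: ⌊802/2⌋ × 567 = 401 × 567 mm
K3: ⌊567/2⌋ × 401 = 283 × 401 mm
K4: ⌊401/2⌋ × 283 = 200 × 283 mm
K5: ⌊283/2⌋ × 200 = 141 × 200 mm

141 × 200 mm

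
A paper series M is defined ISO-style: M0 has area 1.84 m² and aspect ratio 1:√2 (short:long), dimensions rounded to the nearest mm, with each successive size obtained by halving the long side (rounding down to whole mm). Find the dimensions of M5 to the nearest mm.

Let M0's short side be w mm. w · w√2 = 1.84 m² = 1,840,000 mm², so w ≈ 1140.6 mm and w√2 ≈ 1613.1 mm → M0 = 1141 × 1613 mm.
M1: ⌊1613/2⌋ × 1141 = 806 × 1141 mm
M2: ⌊1141/2⌋ × 806 = 570 × 806 mm
M3: ⌊806/2⌋ × 570 = 403 × 570 mm
M4: ⌊570/2⌋ × 403 = 285 × 403 mm
M5: ⌊403/2⌋ × 285 = 201 × 285 mm

201 × 285 mm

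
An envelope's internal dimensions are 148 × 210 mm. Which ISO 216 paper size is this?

Aspect ratio 210/148 ≈ 1.419 — close to the ISO √2 ≈ 1.414.
In the A-series (A0 area = 1 m²): A5 = 148 × 210 mm.

A5 (148 × 210 mm)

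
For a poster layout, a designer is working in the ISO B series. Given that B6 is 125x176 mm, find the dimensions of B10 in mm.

B7: ⌊176/2⌋ × 125 = 88 × 125 mm
B8: ⌊125/2⌋ × 88 = 62 × 88 mm
B9: ⌊88/2⌋ × 62 = 44 × 62 mm
B10: ⌊62/2⌋ × 44 = 31 × 44 mm

31 × 44 mm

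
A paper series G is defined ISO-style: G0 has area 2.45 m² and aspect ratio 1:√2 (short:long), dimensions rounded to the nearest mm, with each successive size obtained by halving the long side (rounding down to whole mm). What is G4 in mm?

329 × 465 mm

Let G0's short side be w mm. w · w√2 = 2.45 m² = 2,450,000 mm², so w ≈ 1316.2 mm and w√2 ≈ 1861.4 mm → G0 = 1316 × 1861 mm.
G1: ⌊1861/2⌋ × 1316 = 930 × 1316 mm
G2: ⌊1316/2⌋ × 930 = 658 × 930 mm
G3: ⌊930/2⌋ × 658 = 465 × 658 mm
G4: ⌊658/2⌋ × 465 = 329 × 465 mm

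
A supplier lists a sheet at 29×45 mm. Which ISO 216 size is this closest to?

B10 (31 × 44 mm)

Aspect ratio 45/29 ≈ 1.552 (ISO target is √2 ≈ 1.414).
In the B-series (B0 = 1000 × 1414 mm): B10 = 31 × 44 mm.
Off by 3 mm total — nearest standard size.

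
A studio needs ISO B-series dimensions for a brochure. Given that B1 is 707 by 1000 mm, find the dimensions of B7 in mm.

88 × 125 mm

B2: ⌊1000/2⌋ × 707 = 500 × 707 mm
B3: ⌊707/2⌋ × 500 = 353 × 500 mm
B4: ⌊500/2⌋ × 353 = 250 × 353 mm
B5: ⌊353/2⌋ × 250 = 176 × 250 mm
B6: ⌊250/2⌋ × 176 = 125 × 176 mm
B7: ⌊176/2⌋ × 125 = 88 × 125 mm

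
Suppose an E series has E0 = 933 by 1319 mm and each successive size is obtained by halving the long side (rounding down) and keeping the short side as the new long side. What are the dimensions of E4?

233 × 329 mm

E1 = 659 × 933 mm (from E0 by 1 halving).
E2: ⌊933/2⌋ × 659 = 466 × 659 mm
E3: ⌊659/2⌋ × 466 = 329 × 466 mm
E4: ⌊466/2⌋ × 329 = 233 × 329 mm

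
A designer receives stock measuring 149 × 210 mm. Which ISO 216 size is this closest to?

Aspect ratio 210/149 ≈ 1.409 — close to the ISO √2 ≈ 1.414.
In the A-series (A0 area = 1 m²): A5 = 148 × 210 mm.
Off by 1 mm total — nearest standard size.

A5 (148 × 210 mm)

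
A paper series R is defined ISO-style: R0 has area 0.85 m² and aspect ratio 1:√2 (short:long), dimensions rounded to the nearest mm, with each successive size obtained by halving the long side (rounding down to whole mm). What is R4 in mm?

193 × 274 mm

Let R0's short side be w mm. w · w√2 = 0.85 m² = 850,000 mm², so w ≈ 775.3 mm and w√2 ≈ 1096.4 mm → R0 = 775 × 1096 mm.
R1: ⌊1096/2⌋ × 775 = 548 × 775 mm
R2: ⌊775/2⌋ × 548 = 387 × 548 mm
R3: ⌊548/2⌋ × 387 = 274 × 387 mm
R4: ⌊387/2⌋ × 274 = 193 × 274 mm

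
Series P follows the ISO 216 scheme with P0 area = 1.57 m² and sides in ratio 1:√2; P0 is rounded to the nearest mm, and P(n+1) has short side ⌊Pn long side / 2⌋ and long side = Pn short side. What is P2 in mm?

527 × 745 mm

Let P0's short side be w mm. w · w√2 = 1.57 m² = 1,570,000 mm², so w ≈ 1053.6 mm and w√2 ≈ 1490.1 mm → P0 = 1054 × 1490 mm.
P1: ⌊1490/2⌋ × 1054 = 745 × 1054 mm
P2: ⌊1054/2⌋ × 745 = 527 × 745 mm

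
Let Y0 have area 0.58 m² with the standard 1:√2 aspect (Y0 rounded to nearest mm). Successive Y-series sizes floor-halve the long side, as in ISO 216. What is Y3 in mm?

226 × 320 mm

Let Y0's short side be w mm. w · w√2 = 0.58 m² = 580,000 mm², so w ≈ 640.4 mm and w√2 ≈ 905.7 mm → Y0 = 640 × 906 mm.
Y1: ⌊906/2⌋ × 640 = 453 × 640 mm
Y2: ⌊640/2⌋ × 453 = 320 × 453 mm
Y3: ⌊453/2⌋ × 320 = 226 × 320 mm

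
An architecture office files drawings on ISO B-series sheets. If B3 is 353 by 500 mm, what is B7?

B4: ⌊500/2⌋ × 353 = 250 × 353 mm
B5: ⌊353/2⌋ × 250 = 176 × 250 mm
B6: ⌊250/2⌋ × 176 = 125 × 176 mm
B7: ⌊176/2⌋ × 125 = 88 × 125 mm

88 × 125 mm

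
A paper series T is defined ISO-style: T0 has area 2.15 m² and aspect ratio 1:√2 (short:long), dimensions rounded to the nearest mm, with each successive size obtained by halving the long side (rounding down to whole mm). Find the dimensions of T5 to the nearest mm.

218 × 308 mm

Let T0's short side be w mm. w · w√2 = 2.15 m² = 2,150,000 mm², so w ≈ 1233.0 mm and w√2 ≈ 1743.7 mm → T0 = 1233 × 1744 mm.
T1: ⌊1744/2⌋ × 1233 = 872 × 1233 mm
T2: ⌊1233/2⌋ × 872 = 616 × 872 mm
T3: ⌊872/2⌋ × 616 = 436 × 616 mm
T4: ⌊616/2⌋ × 436 = 308 × 436 mm
T5: ⌊436/2⌋ × 308 = 218 × 308 mm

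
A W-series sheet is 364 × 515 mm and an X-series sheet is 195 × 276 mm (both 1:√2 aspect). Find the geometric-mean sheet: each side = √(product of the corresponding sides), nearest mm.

266 × 377 mm

Short side: √(364 · 195) = √70980 ≈ 266.4 → 266 mm
Long side: √(515 · 276) = √142140 ≈ 377.0 → 377 mm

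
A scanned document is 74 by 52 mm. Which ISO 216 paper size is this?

Aspect ratio 74/52 ≈ 1.423 — close to the ISO √2 ≈ 1.414.
In the A-series (A0 area = 1 m²): A8 = 52 × 74 mm.

A8 (52 × 74 mm)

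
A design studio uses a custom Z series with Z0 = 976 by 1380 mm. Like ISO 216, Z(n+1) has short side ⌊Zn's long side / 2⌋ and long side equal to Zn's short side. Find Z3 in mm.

Z1: ⌊1380/2⌋ × 976 = 690 × 976 mm
Z2: ⌊976/2⌋ × 690 = 488 × 690 mm
Z3: ⌊690/2⌋ × 488 = 345 × 488 mm

345 × 488 mm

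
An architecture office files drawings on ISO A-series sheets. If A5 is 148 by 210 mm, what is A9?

37 × 52 mm

A6: ⌊210/2⌋ × 148 = 105 × 148 mm
A7: ⌊148/2⌋ × 105 = 74 × 105 mm
A8: ⌊105/2⌋ × 74 = 52 × 74 mm
A9: ⌊74/2⌋ × 52 = 37 × 52 mm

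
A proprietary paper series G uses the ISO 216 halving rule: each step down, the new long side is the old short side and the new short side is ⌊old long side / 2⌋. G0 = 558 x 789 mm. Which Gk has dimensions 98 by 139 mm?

G5

G0: 558 × 789 mm
G1: 394 × 558 mm
G2: 279 × 394 mm
G3: 197 × 279 mm
G4: 139 × 197 mm
G5: 98 × 139 mm
G6: 69 × 98 mm
→ matches G5.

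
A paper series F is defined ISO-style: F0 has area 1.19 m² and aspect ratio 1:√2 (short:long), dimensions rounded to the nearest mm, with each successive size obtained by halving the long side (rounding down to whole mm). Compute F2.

Let F0's short side be w mm. w · w√2 = 1.19 m² = 1,190,000 mm², so w ≈ 917.3 mm and w√2 ≈ 1297.3 mm → F0 = 917 × 1297 mm.
F1: ⌊1297/2⌋ × 917 = 648 × 917 mm
F2: ⌊917/2⌋ × 648 = 458 × 648 mm

458 × 648 mm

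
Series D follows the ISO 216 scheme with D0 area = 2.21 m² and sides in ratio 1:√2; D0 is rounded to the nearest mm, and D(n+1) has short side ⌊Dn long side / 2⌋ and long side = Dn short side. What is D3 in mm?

Let D0's short side be w mm. w · w√2 = 2.21 m² = 2,210,000 mm², so w ≈ 1250.1 mm and w√2 ≈ 1767.9 mm → D0 = 1250 × 1768 mm.
D1: ⌊1768/2⌋ × 1250 = 884 × 1250 mm
D2: ⌊1250/2⌋ × 884 = 625 × 884 mm
D3: ⌊884/2⌋ × 625 = 442 × 625 mm

442 × 625 mm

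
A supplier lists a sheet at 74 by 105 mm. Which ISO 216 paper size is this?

A7 (74 × 105 mm)

Aspect ratio 105/74 ≈ 1.419 — close to the ISO √2 ≈ 1.414.
In the A-series (A0 area = 1 m²): A7 = 74 × 105 mm.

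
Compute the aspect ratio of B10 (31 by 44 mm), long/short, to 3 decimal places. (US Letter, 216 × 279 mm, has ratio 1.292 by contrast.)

1.419

44 / 31 = 1.419
ISO 216 targets √2 ≈ 1.414; the +0.005 deviation is from mm rounding.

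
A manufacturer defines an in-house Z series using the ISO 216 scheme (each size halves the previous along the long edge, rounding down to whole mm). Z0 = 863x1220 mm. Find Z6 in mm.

107 × 152 mm

Z1 = 610 × 863 mm (from Z0 by 1 halving).
Z2: ⌊863/2⌋ × 610 = 431 × 610 mm
Z3: ⌊610/2⌋ × 431 = 305 × 431 mm
Z4: ⌊431/2⌋ × 305 = 215 × 305 mm
Z5: ⌊305/2⌋ × 215 = 152 × 215 mm
Z6: ⌊215/2⌋ × 152 = 107 × 152 mm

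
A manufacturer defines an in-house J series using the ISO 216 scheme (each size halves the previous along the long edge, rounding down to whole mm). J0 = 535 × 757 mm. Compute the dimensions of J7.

J1 = 378 × 535 mm (from J0 by 1 halving).
J2: ⌊535/2⌋ × 378 = 267 × 378 mm
J3: ⌊378/2⌋ × 267 = 189 × 267 mm
J4: ⌊267/2⌋ × 189 = 133 × 189 mm
J5: ⌊189/2⌋ × 133 = 94 × 133 mm
J6: ⌊133/2⌋ × 94 = 66 × 94 mm
J7: ⌊94/2⌋ × 66 = 47 × 66 mm

47 × 66 mm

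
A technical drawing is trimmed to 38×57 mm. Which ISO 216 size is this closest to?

C9 (40 × 57 mm)

Aspect ratio 57/38 ≈ 1.500 (ISO target is √2 ≈ 1.414).
In the C-series (envelope sizes, between A and B): C9 = 40 × 57 mm.
Off by 2 mm total — nearest standard size.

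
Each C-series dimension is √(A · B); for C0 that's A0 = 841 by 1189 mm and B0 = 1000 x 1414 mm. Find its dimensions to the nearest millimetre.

Short: √(841 · 1000) = √841000 ≈ 917.1 mm.
Long: √(1189 · 1414) = √1681246 ≈ 1296.6 mm.

917 × 1297 mm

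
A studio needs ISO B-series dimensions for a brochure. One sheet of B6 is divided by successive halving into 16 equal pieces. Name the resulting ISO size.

16 = 2^4, so 4 halving steps.
B6 → B7 → … → B10 after 4 steps.

B10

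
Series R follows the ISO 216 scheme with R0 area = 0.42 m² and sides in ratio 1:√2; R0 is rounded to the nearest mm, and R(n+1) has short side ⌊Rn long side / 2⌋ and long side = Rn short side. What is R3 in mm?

Let R0's short side be w mm. w · w√2 = 0.42 m² = 420,000 mm², so w ≈ 545.0 mm and w√2 ≈ 770.7 mm → R0 = 545 × 771 mm.
R1: ⌊771/2⌋ × 545 = 385 × 545 mm
R2: ⌊545/2⌋ × 385 = 272 × 385 mm
R3: ⌊385/2⌋ × 272 = 192 × 272 mm

192 × 272 mm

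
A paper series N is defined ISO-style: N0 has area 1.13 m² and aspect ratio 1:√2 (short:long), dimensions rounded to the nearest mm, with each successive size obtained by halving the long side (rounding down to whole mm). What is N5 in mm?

158 × 223 mm

Let N0's short side be w mm. w · w√2 = 1.13 m² = 1,130,000 mm², so w ≈ 893.9 mm and w√2 ≈ 1264.1 mm → N0 = 894 × 1264 mm.
N1: ⌊1264/2⌋ × 894 = 632 × 894 mm
N2: ⌊894/2⌋ × 632 = 447 × 632 mm
N3: ⌊632/2⌋ × 447 = 316 × 447 mm
N4: ⌊447/2⌋ × 316 = 223 × 316 mm
N5: ⌊316/2⌋ × 223 = 158 × 223 mm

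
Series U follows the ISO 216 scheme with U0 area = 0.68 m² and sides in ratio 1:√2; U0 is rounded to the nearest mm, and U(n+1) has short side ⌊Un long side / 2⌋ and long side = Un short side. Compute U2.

Let U0's short side be w mm. w · w√2 = 0.68 m² = 680,000 mm², so w ≈ 693.4 mm and w√2 ≈ 980.6 mm → U0 = 693 × 981 mm.
U1: ⌊981/2⌋ × 693 = 490 × 693 mm
U2: ⌊693/2⌋ × 490 = 346 × 490 mm

346 × 490 mm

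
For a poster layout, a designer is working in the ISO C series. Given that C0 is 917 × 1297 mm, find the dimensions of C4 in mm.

229 × 324 mm

C1: ⌊1297/2⌋ × 917 = 648 × 917 mm
C2: ⌊917/2⌋ × 648 = 458 × 648 mm
C3: ⌊648/2⌋ × 458 = 324 × 458 mm
C4: ⌊458/2⌋ × 324 = 229 × 324 mm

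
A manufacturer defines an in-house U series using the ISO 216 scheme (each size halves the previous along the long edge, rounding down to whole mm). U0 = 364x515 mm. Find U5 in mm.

U1: ⌊515/2⌋ × 364 = 257 × 364 mm
U2: ⌊364/2⌋ × 257 = 182 × 257 mm
U3: ⌊257/2⌋ × 182 = 128 × 182 mm
U4: ⌊182/2⌋ × 128 = 91 × 128 mm
U5: ⌊128/2⌋ × 91 = 64 × 91 mm

64 × 91 mm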